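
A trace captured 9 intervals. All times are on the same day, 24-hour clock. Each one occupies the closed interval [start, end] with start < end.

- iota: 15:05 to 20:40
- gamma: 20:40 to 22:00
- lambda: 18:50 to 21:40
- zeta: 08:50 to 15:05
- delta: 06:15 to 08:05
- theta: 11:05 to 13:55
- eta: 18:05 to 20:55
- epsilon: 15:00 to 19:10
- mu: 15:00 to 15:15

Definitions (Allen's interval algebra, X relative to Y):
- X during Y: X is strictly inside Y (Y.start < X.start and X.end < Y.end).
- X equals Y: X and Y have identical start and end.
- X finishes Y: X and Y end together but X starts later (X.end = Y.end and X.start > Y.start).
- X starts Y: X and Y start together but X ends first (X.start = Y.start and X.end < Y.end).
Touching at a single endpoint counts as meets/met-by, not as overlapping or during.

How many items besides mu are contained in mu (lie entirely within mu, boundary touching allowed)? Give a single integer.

Target mu = [15:00, 15:15].
delta [06:15, 08:05] → before → no.
epsilon [15:00, 19:10] → started-by → no.
eta [18:05, 20:55] → after → no.
gamma [20:40, 22:00] → after → no.
iota [15:05, 20:40] → overlapped-by → no.
lambda [18:50, 21:40] → after → no.
theta [11:05, 13:55] → before → no.
zeta [08:50, 15:05] → overlaps → no.
Total: 0.

0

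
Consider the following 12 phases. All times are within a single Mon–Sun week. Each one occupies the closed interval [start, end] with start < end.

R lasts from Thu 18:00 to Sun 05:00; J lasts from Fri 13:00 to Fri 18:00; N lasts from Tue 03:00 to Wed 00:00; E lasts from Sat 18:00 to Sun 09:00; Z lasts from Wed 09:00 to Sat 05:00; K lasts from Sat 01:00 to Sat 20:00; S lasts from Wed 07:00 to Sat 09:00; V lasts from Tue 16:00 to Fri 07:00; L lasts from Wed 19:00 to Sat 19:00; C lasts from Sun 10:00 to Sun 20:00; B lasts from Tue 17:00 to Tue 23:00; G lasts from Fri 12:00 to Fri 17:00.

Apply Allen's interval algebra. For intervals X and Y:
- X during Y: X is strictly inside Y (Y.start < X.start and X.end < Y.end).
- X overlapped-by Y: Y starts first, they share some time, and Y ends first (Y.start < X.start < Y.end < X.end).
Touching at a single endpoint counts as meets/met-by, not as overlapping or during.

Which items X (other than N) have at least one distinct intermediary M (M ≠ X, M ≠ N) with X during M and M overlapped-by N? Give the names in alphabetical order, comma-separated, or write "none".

B

Target N = [Tue 03:00, Wed 00:00].
Intermediaries M with M overlapped-by N: V.
Via V — items with X during V: B.
Union: B.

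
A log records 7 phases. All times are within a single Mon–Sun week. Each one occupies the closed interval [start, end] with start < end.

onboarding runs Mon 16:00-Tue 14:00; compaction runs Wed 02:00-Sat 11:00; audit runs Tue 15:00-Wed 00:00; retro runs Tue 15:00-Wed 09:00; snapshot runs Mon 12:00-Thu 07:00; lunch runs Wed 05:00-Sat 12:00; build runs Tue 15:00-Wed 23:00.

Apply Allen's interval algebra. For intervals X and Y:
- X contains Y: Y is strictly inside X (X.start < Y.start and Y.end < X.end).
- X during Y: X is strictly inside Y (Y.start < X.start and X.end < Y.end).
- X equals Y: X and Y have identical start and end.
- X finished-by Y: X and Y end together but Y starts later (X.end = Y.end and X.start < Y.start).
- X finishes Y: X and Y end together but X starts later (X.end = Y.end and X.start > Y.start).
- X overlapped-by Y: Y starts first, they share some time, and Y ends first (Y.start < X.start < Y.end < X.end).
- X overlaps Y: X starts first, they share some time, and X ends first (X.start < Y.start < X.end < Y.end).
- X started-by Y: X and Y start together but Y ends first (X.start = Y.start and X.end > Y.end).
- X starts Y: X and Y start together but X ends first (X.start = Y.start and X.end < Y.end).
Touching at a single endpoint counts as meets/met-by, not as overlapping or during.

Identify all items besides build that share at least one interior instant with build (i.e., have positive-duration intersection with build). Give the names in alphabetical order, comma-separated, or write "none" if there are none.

audit, compaction, lunch, retro, snapshot

Target build = [Tue 15:00, Wed 23:00].
audit [Tue 15:00, Wed 00:00] → starts → yes.
compaction [Wed 02:00, Sat 11:00] → overlapped-by → yes.
lunch [Wed 05:00, Sat 12:00] → overlapped-by → yes.
onboarding [Mon 16:00, Tue 14:00] → before → no.
retro [Tue 15:00, Wed 09:00] → starts → yes.
snapshot [Mon 12:00, Thu 07:00] → contains → yes.
Result: audit, compaction, lunch, retro, snapshot.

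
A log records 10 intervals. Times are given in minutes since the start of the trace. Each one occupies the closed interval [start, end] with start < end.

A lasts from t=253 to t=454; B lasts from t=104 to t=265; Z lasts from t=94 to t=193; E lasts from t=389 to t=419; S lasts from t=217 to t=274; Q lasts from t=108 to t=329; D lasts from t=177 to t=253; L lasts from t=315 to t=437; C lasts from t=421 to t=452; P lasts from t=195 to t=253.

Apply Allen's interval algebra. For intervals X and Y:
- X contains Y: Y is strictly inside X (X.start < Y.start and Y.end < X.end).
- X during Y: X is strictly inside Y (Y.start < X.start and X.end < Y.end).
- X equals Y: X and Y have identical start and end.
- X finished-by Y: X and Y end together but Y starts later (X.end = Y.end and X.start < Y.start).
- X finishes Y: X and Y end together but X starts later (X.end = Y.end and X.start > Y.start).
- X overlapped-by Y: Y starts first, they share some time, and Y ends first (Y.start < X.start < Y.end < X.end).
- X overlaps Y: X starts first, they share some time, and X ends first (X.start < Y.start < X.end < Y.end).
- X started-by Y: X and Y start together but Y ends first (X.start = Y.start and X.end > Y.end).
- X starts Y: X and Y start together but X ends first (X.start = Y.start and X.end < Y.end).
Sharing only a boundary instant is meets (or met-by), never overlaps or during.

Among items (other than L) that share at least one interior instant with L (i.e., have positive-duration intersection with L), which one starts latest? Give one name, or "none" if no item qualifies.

Target L = [t=315, t=437].
A [t=253, t=454] → contains → candidate.
B [t=104, t=265] → before → excluded.
C [t=421, t=452] → overlapped-by → candidate.
D [t=177, t=253] → before → excluded.
E [t=389, t=419] → during → candidate.
P [t=195, t=253] → before → excluded.
Q [t=108, t=329] → overlaps → candidate.
S [t=217, t=274] → before → excluded.
Z [t=94, t=193] → before → excluded.
Among candidates, latest start is t=421 → C.

C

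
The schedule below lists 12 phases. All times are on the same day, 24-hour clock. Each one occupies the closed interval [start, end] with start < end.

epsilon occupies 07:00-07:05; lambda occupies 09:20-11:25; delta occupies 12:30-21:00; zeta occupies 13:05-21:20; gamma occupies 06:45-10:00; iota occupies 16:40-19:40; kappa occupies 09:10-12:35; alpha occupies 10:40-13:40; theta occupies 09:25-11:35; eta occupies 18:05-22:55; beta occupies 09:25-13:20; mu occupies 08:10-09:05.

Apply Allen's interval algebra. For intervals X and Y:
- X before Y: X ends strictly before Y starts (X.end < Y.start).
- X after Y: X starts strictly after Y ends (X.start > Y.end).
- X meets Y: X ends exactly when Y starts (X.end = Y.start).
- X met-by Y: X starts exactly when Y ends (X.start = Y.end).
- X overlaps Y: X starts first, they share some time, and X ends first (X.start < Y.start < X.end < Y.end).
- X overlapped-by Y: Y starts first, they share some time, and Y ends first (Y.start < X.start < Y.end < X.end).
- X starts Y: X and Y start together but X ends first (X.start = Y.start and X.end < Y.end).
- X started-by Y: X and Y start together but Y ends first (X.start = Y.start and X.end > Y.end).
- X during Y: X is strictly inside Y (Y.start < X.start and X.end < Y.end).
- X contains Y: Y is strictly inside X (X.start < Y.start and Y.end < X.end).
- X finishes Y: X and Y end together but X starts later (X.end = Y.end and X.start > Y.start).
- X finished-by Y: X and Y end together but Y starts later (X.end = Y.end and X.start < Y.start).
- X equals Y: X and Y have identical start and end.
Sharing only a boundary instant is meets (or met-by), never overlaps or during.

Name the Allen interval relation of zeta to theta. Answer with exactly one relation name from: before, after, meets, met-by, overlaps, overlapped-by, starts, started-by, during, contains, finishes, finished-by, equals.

after

zeta = [13:05, 21:20]; theta = [09:25, 11:35].
Compare endpoints: zeta.start > theta.start, zeta.start > theta.end, zeta.end > theta.start, zeta.end > theta.end.
That pattern is 'after'.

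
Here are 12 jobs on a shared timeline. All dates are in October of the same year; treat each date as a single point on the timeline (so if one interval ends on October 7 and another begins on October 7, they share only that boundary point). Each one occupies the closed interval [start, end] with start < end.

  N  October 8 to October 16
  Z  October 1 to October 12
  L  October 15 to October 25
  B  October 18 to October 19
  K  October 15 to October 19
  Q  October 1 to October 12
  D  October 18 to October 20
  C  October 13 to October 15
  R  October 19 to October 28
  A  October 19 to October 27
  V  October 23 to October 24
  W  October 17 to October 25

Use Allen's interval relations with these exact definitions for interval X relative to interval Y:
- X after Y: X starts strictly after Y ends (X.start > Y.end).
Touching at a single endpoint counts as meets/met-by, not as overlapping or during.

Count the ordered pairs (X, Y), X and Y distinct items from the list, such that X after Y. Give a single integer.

33

Checking all 132 ordered pairs for relation 'after'; matching pairs in alphabetical order:
(A, C): A after C ✓
(A, N): A after N ✓
(A, Q): A after Q ✓
(A, Z): A after Z ✓
(B, C): B after C ✓
(B, N): B after N ✓
(B, Q): B after Q ✓
(B, Z): B after Z ✓
(C, Q): C after Q ✓
(C, Z): C after Z ✓
(D, C): D after C ✓
(D, N): D after N ✓
(D, Q): D after Q ✓
(D, Z): D after Z ✓
(K, Q): K after Q ✓
(K, Z): K after Z ✓
(L, Q): L after Q ✓
(L, Z): L after Z ✓
(R, C): R after C ✓
(R, N): R after N ✓
(R, Q): R after Q ✓
(R, Z): R after Z ✓
(V, B): V after B ✓
(V, C): V after C ✓
... plus 9 further pairs not listed.
Count: 33.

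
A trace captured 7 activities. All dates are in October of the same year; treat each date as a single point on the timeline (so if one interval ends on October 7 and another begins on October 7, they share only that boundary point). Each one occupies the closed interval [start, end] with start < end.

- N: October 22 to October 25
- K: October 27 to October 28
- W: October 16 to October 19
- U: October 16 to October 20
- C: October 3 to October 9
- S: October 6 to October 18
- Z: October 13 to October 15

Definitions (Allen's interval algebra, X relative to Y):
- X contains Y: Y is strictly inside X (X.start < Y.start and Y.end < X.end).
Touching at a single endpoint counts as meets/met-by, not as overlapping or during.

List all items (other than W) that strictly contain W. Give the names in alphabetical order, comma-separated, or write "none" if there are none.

Target W = [October 16, October 19].
C [October 3, October 9] → before → no.
K [October 27, October 28] → after → no.
N [October 22, October 25] → after → no.
S [October 6, October 18] → overlaps → no.
U [October 16, October 20] → started-by → no.
Z [October 13, October 15] → before → no.
Result: none.

none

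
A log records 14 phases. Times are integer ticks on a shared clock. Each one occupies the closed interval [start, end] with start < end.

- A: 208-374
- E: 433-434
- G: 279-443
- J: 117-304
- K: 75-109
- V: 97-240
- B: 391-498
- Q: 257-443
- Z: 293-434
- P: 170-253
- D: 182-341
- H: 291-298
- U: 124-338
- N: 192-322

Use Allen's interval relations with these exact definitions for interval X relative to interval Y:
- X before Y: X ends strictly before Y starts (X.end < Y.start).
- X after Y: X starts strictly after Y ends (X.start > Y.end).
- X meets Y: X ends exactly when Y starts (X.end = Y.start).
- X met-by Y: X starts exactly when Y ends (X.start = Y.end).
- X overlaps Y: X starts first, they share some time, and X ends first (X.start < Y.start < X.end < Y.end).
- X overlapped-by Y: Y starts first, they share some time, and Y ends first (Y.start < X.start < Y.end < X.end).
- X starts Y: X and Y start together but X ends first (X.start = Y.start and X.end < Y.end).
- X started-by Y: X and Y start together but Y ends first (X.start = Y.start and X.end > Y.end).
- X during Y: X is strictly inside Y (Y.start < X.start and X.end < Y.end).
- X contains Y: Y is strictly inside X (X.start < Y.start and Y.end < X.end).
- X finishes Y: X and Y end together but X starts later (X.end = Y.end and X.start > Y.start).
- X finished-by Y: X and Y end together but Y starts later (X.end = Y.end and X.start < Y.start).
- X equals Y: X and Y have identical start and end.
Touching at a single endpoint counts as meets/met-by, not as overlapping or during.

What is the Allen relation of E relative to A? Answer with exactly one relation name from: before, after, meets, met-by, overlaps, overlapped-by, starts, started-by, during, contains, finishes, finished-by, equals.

E = [433, 434]; A = [208, 374].
Compare endpoints: E.start > A.start, E.start > A.end, E.end > A.start, E.end > A.end.
That pattern is 'after'.

after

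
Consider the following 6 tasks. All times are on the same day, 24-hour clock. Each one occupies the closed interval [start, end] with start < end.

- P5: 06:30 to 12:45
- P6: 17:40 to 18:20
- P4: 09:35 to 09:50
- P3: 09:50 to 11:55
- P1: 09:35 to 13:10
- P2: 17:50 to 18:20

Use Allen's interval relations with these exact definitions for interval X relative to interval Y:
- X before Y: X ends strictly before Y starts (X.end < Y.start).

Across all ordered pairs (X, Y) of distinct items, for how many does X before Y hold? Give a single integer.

8

Checking all 30 ordered pairs for relation 'before'; matching pairs in alphabetical order:
(P1, P2): P1 before P2 ✓
(P1, P6): P1 before P6 ✓
(P3, P2): P3 before P2 ✓
(P3, P6): P3 before P6 ✓
(P4, P2): P4 before P2 ✓
(P4, P6): P4 before P6 ✓
(P5, P2): P5 before P2 ✓
(P5, P6): P5 before P6 ✓
Count: 8.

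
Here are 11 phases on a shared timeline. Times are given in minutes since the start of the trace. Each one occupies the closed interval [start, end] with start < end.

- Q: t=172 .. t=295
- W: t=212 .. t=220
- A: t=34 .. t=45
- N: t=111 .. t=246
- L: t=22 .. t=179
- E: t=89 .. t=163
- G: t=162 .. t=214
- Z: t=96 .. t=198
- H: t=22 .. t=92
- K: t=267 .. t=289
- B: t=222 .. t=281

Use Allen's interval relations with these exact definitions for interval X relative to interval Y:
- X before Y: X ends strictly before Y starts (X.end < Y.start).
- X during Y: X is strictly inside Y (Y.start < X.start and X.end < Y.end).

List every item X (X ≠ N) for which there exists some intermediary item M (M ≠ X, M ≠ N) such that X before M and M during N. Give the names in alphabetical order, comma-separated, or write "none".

Target N = [t=111, t=246].
Intermediaries M with M during N: G, W.
Via G — items with X before G: A, H.
Via W — items with X before W: A, E, H, L, Z.
Union: A, E, H, L, Z.

A, E, H, L, Z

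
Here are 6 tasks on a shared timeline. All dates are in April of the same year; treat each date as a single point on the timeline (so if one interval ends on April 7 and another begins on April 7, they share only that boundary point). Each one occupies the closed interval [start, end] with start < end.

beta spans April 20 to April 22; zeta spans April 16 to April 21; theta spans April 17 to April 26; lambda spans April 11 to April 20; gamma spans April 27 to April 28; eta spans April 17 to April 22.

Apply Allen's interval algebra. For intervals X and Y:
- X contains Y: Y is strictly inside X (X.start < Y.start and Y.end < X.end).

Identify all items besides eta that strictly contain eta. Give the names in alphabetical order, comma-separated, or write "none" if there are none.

Target eta = [April 17, April 22].
beta [April 20, April 22] → finishes → no.
gamma [April 27, April 28] → after → no.
lambda [April 11, April 20] → overlaps → no.
theta [April 17, April 26] → started-by → no.
zeta [April 16, April 21] → overlaps → no.
Result: none.

none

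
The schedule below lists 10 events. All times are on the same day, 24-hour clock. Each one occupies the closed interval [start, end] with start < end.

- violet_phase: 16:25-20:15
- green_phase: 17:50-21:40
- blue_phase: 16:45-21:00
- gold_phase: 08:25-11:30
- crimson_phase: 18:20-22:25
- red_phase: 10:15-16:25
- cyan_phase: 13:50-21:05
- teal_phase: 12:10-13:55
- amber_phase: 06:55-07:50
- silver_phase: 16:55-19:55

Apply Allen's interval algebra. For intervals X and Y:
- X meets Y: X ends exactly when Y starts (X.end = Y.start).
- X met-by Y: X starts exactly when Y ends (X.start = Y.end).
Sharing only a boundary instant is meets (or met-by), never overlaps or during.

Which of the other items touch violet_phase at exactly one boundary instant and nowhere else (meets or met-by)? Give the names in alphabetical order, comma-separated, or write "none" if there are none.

Target violet_phase = [16:25, 20:15].
amber_phase [06:55, 07:50] → before → no.
blue_phase [16:45, 21:00] → overlapped-by → no.
crimson_phase [18:20, 22:25] → overlapped-by → no.
cyan_phase [13:50, 21:05] → contains → no.
gold_phase [08:25, 11:30] → before → no.
green_phase [17:50, 21:40] → overlapped-by → no.
red_phase [10:15, 16:25] → meets → yes.
silver_phase [16:55, 19:55] → during → no.
teal_phase [12:10, 13:55] → before → no.
Result: red_phase.

red_phase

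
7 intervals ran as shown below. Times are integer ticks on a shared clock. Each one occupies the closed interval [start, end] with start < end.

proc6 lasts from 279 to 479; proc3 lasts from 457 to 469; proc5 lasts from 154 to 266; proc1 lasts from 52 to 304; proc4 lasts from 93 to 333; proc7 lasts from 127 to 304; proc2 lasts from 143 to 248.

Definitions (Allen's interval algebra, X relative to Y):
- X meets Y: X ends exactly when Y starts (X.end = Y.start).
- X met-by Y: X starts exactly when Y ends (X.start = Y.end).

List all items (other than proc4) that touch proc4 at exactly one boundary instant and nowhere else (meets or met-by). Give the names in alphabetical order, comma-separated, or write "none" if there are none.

Target proc4 = [93, 333].
proc1 [52, 304] → overlaps → no.
proc2 [143, 248] → during → no.
proc3 [457, 469] → after → no.
proc5 [154, 266] → during → no.
proc6 [279, 479] → overlapped-by → no.
proc7 [127, 304] → during → no.
Result: none.

none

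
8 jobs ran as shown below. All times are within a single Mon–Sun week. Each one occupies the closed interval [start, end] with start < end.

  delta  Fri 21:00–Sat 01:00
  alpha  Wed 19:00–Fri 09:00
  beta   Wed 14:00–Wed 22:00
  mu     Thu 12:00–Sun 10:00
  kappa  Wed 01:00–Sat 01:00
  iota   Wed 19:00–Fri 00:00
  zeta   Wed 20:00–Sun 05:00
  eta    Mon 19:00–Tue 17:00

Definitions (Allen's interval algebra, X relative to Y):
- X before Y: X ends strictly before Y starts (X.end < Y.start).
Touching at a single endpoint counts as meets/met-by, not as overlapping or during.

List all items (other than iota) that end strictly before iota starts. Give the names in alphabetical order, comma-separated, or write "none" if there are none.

Target iota = [Wed 19:00, Fri 00:00].
alpha [Wed 19:00, Fri 09:00] → started-by → no.
beta [Wed 14:00, Wed 22:00] → overlaps → no.
delta [Fri 21:00, Sat 01:00] → after → no.
eta [Mon 19:00, Tue 17:00] → before → yes.
kappa [Wed 01:00, Sat 01:00] → contains → no.
mu [Thu 12:00, Sun 10:00] → overlapped-by → no.
zeta [Wed 20:00, Sun 05:00] → overlapped-by → no.
Result: eta.

eta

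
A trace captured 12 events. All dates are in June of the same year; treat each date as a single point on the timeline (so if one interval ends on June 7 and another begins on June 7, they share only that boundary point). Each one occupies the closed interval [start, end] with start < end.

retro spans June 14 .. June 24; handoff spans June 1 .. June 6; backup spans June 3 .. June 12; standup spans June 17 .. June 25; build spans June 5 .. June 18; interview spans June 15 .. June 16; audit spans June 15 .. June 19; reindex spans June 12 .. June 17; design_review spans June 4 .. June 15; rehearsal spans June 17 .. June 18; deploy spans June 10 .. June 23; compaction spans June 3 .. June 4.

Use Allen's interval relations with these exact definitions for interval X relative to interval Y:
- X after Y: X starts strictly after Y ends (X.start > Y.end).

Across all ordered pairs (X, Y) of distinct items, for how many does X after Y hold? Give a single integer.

24

Checking all 132 ordered pairs for relation 'after'; matching pairs in alphabetical order:
(audit, backup): audit after backup ✓
(audit, compaction): audit after compaction ✓
(audit, handoff): audit after handoff ✓
(build, compaction): build after compaction ✓
(deploy, compaction): deploy after compaction ✓
(deploy, handoff): deploy after handoff ✓
(interview, backup): interview after backup ✓
(interview, compaction): interview after compaction ✓
(interview, handoff): interview after handoff ✓
(rehearsal, backup): rehearsal after backup ✓
(rehearsal, compaction): rehearsal after compaction ✓
(rehearsal, design_review): rehearsal after design_review ✓
(rehearsal, handoff): rehearsal after handoff ✓
(rehearsal, interview): rehearsal after interview ✓
(reindex, compaction): reindex after compaction ✓
(reindex, handoff): reindex after handoff ✓
(retro, backup): retro after backup ✓
(retro, compaction): retro after compaction ✓
(retro, handoff): retro after handoff ✓
(standup, backup): standup after backup ✓
(standup, compaction): standup after compaction ✓
(standup, design_review): standup after design_review ✓
(standup, handoff): standup after handoff ✓
(standup, interview): standup after interview ✓
Count: 24.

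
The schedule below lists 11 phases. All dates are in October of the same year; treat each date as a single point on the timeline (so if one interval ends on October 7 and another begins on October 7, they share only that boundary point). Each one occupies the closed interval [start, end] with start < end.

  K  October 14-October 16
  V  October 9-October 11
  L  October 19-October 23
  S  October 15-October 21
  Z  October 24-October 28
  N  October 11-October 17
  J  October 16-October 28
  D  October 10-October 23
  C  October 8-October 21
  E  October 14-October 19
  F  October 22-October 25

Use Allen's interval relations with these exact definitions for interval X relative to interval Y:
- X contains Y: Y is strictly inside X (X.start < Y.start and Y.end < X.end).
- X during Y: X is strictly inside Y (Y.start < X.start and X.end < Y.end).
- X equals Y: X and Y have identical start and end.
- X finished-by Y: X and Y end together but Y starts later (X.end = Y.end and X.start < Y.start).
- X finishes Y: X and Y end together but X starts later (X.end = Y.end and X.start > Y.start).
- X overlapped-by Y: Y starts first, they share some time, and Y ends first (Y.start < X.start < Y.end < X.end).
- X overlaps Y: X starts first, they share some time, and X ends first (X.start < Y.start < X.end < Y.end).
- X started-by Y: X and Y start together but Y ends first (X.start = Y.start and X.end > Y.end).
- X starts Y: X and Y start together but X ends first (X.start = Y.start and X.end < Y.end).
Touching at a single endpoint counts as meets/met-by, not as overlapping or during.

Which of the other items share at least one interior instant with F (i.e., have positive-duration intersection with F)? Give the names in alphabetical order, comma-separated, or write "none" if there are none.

D, J, L, Z

Target F = [October 22, October 25].
C [October 8, October 21] → before → no.
D [October 10, October 23] → overlaps → yes.
E [October 14, October 19] → before → no.
J [October 16, October 28] → contains → yes.
K [October 14, October 16] → before → no.
L [October 19, October 23] → overlaps → yes.
N [October 11, October 17] → before → no.
S [October 15, October 21] → before → no.
V [October 9, October 11] → before → no.
Z [October 24, October 28] → overlapped-by → yes.
Result: D, J, L, Z.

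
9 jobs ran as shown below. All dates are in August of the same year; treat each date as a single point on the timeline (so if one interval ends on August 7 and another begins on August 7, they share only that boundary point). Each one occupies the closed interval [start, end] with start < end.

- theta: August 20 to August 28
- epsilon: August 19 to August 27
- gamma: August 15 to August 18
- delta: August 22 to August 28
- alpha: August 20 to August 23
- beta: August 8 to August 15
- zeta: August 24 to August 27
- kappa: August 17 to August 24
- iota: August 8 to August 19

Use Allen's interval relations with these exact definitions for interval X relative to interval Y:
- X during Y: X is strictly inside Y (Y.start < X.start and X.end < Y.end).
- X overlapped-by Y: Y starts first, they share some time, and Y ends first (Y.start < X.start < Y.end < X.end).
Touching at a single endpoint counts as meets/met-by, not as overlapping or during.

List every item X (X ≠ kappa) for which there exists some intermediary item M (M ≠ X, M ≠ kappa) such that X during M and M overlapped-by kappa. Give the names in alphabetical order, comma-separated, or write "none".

alpha, zeta

Target kappa = [August 17, August 24].
Intermediaries M with M overlapped-by kappa: delta, epsilon, theta.
Via delta — items with X during delta: zeta.
Via epsilon — items with X during epsilon: alpha.
Via theta — items with X during theta: zeta.
Union: alpha, zeta.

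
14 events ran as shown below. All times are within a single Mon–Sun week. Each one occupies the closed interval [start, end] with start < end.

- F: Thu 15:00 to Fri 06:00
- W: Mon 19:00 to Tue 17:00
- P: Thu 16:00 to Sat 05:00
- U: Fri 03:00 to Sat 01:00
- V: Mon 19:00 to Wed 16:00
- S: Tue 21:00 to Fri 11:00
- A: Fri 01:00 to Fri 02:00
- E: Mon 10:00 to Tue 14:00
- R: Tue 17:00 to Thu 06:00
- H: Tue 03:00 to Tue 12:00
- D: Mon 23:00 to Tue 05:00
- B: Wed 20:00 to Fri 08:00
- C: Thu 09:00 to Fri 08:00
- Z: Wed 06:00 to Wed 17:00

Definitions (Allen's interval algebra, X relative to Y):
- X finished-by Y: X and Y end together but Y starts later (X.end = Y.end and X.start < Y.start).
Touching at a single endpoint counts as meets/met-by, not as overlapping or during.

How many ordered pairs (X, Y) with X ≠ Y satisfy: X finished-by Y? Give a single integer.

1

Checking all 182 ordered pairs for relation 'finished-by'; matching pairs in alphabetical order:
(B, C): B finished-by C ✓
Count: 1.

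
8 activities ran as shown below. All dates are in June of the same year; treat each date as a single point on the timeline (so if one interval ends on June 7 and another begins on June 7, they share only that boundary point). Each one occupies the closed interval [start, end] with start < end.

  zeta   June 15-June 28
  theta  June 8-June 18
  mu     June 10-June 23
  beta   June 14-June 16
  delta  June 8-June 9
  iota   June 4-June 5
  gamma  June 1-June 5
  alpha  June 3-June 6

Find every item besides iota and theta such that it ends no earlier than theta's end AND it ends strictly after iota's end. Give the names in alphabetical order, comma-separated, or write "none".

mu, zeta

Conditions: its end is no earlier than theta's end (X.end >= June 18) AND its end is strictly after iota's end (X.end > June 5).
alpha: end June 6 >= June 18? ✗; end June 6 > June 5? ✓ → no.
beta: end June 16 >= June 18? ✗; end June 16 > June 5? ✓ → no.
delta: end June 9 >= June 18? ✗; end June 9 > June 5? ✓ → no.
gamma: end June 5 >= June 18? ✗; end June 5 > June 5? ✗ → no.
mu: end June 23 >= June 18? ✓; end June 23 > June 5? ✓ → yes.
zeta: end June 28 >= June 18? ✓; end June 28 > June 5? ✓ → yes.
Result: mu, zeta.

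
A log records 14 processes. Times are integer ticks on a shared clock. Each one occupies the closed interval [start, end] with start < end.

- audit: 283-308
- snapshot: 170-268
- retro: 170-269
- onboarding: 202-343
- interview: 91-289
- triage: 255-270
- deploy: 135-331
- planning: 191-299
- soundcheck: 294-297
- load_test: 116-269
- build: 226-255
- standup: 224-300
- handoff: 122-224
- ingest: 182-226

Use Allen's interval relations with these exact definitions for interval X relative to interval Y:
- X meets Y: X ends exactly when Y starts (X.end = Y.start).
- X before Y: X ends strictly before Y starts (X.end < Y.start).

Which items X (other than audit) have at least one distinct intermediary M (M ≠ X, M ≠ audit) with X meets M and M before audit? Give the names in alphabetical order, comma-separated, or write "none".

Target audit = [283, 308].
Intermediaries M with M before audit: build, handoff, ingest, load_test, retro, snapshot, triage.
Via build — items with X meets build: ingest.
Via handoff — items with X meets handoff: none.
Via ingest — items with X meets ingest: none.
Via load_test — items with X meets load_test: none.
Via retro — items with X meets retro: none.
Via snapshot — items with X meets snapshot: none.
Via triage — items with X meets triage: build.
Union: build, ingest.

build, ingest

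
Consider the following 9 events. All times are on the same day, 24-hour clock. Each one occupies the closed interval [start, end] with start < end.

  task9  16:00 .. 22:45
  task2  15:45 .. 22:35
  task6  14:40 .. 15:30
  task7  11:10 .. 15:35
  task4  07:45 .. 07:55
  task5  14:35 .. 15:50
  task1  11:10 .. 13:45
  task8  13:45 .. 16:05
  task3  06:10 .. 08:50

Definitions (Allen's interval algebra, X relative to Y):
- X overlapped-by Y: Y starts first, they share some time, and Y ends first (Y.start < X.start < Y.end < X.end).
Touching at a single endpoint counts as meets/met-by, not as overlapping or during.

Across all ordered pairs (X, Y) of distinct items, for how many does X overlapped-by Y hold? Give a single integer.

6

Checking all 72 ordered pairs for relation 'overlapped-by'; matching pairs in alphabetical order:
(task2, task5): task2 overlapped-by task5 ✓
(task2, task8): task2 overlapped-by task8 ✓
(task5, task7): task5 overlapped-by task7 ✓
(task8, task7): task8 overlapped-by task7 ✓
(task9, task2): task9 overlapped-by task2 ✓
(task9, task8): task9 overlapped-by task8 ✓
Count: 6.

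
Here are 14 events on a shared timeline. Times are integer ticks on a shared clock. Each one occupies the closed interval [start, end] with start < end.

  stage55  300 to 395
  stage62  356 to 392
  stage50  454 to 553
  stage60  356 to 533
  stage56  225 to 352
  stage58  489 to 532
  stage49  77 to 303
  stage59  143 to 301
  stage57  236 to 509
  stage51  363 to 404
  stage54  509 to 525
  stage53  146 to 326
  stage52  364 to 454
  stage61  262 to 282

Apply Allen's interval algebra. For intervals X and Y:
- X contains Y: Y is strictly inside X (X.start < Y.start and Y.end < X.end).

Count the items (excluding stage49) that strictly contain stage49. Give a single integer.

Target stage49 = [77, 303].
stage50 [454, 553] → after → no.
stage51 [363, 404] → after → no.
stage52 [364, 454] → after → no.
stage53 [146, 326] → overlapped-by → no.
stage54 [509, 525] → after → no.
stage55 [300, 395] → overlapped-by → no.
stage56 [225, 352] → overlapped-by → no.
stage57 [236, 509] → overlapped-by → no.
stage58 [489, 532] → after → no.
stage59 [143, 301] → during → no.
stage60 [356, 533] → after → no.
stage61 [262, 282] → during → no.
stage62 [356, 392] → after → no.
Total: 0.

0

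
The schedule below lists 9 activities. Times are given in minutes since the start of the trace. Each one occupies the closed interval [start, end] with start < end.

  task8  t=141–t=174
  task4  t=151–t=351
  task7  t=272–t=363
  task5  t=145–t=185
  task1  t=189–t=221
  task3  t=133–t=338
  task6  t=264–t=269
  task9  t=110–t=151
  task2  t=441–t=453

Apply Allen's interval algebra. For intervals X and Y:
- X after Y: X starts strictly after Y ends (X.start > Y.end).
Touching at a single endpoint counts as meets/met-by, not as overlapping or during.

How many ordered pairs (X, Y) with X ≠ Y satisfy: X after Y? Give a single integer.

20

Checking all 72 ordered pairs for relation 'after'; matching pairs in alphabetical order:
(task1, task5): task1 after task5 ✓
(task1, task8): task1 after task8 ✓
(task1, task9): task1 after task9 ✓
(task2, task1): task2 after task1 ✓
(task2, task3): task2 after task3 ✓
(task2, task4): task2 after task4 ✓
(task2, task5): task2 after task5 ✓
(task2, task6): task2 after task6 ✓
(task2, task7): task2 after task7 ✓
(task2, task8): task2 after task8 ✓
(task2, task9): task2 after task9 ✓
(task6, task1): task6 after task1 ✓
(task6, task5): task6 after task5 ✓
(task6, task8): task6 after task8 ✓
(task6, task9): task6 after task9 ✓
(task7, task1): task7 after task1 ✓
(task7, task5): task7 after task5 ✓
(task7, task6): task7 after task6 ✓
(task7, task8): task7 after task8 ✓
(task7, task9): task7 after task9 ✓
Count: 20.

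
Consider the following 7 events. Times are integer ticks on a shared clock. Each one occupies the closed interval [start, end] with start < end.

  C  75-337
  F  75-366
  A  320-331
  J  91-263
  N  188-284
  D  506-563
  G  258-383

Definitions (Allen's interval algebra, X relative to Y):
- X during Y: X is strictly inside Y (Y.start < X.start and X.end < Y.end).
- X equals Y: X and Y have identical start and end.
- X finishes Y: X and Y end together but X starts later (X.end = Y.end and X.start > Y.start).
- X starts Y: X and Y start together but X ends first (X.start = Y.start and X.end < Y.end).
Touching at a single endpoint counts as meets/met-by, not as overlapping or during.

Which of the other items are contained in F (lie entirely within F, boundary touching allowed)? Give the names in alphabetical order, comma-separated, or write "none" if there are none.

A, C, J, N

Target F = [75, 366].
A [320, 331] → during → yes.
C [75, 337] → starts → yes.
D [506, 563] → after → no.
G [258, 383] → overlapped-by → no.
J [91, 263] → during → yes.
N [188, 284] → during → yes.
Result: A, C, J, N.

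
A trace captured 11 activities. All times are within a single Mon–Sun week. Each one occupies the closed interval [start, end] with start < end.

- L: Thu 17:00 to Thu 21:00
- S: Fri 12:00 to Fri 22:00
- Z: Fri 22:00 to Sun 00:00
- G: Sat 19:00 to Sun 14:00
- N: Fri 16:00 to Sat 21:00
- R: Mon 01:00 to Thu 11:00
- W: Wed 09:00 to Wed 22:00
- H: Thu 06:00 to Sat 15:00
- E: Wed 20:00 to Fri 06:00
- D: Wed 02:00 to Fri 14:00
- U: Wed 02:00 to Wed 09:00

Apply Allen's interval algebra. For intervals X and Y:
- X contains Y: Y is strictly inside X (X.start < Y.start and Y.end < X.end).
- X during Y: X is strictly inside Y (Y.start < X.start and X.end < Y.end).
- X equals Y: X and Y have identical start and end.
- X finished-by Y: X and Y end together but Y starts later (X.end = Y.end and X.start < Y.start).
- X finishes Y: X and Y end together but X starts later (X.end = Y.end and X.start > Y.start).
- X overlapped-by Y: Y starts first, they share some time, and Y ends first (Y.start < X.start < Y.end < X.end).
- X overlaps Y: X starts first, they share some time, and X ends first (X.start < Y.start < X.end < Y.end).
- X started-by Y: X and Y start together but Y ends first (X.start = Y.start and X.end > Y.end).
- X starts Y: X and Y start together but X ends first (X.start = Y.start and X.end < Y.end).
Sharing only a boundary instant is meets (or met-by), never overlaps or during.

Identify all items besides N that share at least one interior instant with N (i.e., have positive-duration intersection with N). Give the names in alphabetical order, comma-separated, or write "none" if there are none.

G, H, S, Z

Target N = [Fri 16:00, Sat 21:00].
D [Wed 02:00, Fri 14:00] → before → no.
E [Wed 20:00, Fri 06:00] → before → no.
G [Sat 19:00, Sun 14:00] → overlapped-by → yes.
H [Thu 06:00, Sat 15:00] → overlaps → yes.
L [Thu 17:00, Thu 21:00] → before → no.
R [Mon 01:00, Thu 11:00] → before → no.
S [Fri 12:00, Fri 22:00] → overlaps → yes.
U [Wed 02:00, Wed 09:00] → before → no.
W [Wed 09:00, Wed 22:00] → before → no.
Z [Fri 22:00, Sun 00:00] → overlapped-by → yes.
Result: G, H, S, Z.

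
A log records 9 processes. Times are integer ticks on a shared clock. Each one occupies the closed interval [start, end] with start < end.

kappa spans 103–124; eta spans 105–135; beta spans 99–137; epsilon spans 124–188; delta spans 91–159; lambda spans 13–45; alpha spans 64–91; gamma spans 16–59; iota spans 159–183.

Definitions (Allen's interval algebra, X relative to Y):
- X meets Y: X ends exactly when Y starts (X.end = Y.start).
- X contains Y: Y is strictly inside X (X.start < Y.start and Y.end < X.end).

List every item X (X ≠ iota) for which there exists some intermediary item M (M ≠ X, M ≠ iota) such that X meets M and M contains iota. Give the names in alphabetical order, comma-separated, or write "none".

Target iota = [159, 183].
Intermediaries M with M contains iota: epsilon.
Via epsilon — items with X meets epsilon: kappa.
Union: kappa.

kappa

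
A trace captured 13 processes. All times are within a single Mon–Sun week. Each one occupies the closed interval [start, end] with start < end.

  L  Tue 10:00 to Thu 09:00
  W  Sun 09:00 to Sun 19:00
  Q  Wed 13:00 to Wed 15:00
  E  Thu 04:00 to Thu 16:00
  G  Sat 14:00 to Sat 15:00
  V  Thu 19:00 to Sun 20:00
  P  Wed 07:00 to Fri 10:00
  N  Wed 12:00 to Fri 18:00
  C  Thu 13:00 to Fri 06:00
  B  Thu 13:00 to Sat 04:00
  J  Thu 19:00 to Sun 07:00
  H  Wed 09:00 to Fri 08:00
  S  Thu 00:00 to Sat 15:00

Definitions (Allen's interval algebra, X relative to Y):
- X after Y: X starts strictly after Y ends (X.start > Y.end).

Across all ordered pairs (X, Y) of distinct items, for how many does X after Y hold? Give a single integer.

31

Checking all 156 ordered pairs for relation 'after'; matching pairs in alphabetical order:
(B, L): B after L ✓
(B, Q): B after Q ✓
(C, L): C after L ✓
(C, Q): C after Q ✓
(E, Q): E after Q ✓
(G, B): G after B ✓
(G, C): G after C ✓
(G, E): G after E ✓
(G, H): G after H ✓
(G, L): G after L ✓
(G, N): G after N ✓
(G, P): G after P ✓
(G, Q): G after Q ✓
(J, E): J after E ✓
(J, L): J after L ✓
(J, Q): J after Q ✓
(S, Q): S after Q ✓
(V, E): V after E ✓
(V, L): V after L ✓
(V, Q): V after Q ✓
(W, B): W after B ✓
(W, C): W after C ✓
(W, E): W after E ✓
(W, G): W after G ✓
... plus 7 further pairs not listed.
Count: 31.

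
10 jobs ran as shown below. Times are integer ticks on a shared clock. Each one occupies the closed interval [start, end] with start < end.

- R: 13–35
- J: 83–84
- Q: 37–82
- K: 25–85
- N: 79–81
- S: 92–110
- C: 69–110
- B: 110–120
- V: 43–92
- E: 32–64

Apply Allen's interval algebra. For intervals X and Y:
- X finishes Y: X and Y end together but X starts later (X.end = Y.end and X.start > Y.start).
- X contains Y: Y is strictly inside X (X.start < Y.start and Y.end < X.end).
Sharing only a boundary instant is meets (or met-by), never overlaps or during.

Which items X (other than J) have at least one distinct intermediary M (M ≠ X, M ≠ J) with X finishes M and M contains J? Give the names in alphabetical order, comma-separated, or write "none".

S

Target J = [83, 84].
Intermediaries M with M contains J: C, K, V.
Via C — items with X finishes C: S.
Via K — items with X finishes K: none.
Via V — items with X finishes V: none.
Union: S.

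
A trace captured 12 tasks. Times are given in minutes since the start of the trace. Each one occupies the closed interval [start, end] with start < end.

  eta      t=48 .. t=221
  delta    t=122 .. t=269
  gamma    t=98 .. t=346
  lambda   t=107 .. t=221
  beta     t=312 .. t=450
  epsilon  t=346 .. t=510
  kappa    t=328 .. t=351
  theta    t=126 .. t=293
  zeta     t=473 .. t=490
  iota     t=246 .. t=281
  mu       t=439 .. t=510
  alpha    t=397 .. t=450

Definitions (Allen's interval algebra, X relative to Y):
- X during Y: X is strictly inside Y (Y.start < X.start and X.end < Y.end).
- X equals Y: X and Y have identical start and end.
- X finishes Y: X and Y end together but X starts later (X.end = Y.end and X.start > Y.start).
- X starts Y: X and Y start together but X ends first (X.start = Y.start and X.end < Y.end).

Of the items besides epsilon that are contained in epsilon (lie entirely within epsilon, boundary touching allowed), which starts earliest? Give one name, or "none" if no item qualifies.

alpha

Target epsilon = [t=346, t=510].
alpha [t=397, t=450] → during → candidate.
beta [t=312, t=450] → overlaps → excluded.
delta [t=122, t=269] → before → excluded.
eta [t=48, t=221] → before → excluded.
gamma [t=98, t=346] → meets → excluded.
iota [t=246, t=281] → before → excluded.
kappa [t=328, t=351] → overlaps → excluded.
lambda [t=107, t=221] → before → excluded.
mu [t=439, t=510] → finishes → candidate.
theta [t=126, t=293] → before → excluded.
zeta [t=473, t=490] → during → candidate.
Among candidates, earliest start is t=397 → alpha.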